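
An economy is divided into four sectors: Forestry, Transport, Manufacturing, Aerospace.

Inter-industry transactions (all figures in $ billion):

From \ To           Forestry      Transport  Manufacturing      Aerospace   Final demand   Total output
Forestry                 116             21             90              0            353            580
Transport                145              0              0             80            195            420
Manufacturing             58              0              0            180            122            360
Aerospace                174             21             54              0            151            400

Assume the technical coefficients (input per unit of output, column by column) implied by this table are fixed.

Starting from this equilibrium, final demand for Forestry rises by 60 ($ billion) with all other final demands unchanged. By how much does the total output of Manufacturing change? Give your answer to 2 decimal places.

Δx_M = 21.68

Technical coefficients a_ij = z_ij / X_j:
  a_FF = 116/580 = 0.20, a_TF = 145/580 = 0.25, a_MF = 58/580 = 0.10, a_AF = 174/580 = 0.30
  a_FT = 21/420 = 0.05, a_TT = 0/420 = 0.00, a_MT = 0/420 = 0.00, a_AT = 21/420 = 0.05
  a_FM = 90/360 = 0.25, a_TM = 0/360 = 0.00, a_MM = 0/360 = 0.00, a_AM = 54/360 = 0.15
  a_FA = 0/400 = 0.00, a_TA = 80/400 = 0.20, a_MA = 180/400 = 0.45, a_AA = 0/400 = 0.00
I − A =
  [   0.80    -0.05    -0.25     0.00]
  [  -0.25     1.00     0.00    -0.20]
  [  -0.10     0.00     1.00    -0.45]
  [  -0.30    -0.05    -0.15     1.00]
Compute the cofactors C_ij = (−1)^(i+j)·(3×3 minor ij) of I−A; the adjugate is their transpose:
adj(I−A) = Cᵀ =
  [ 0.922500   0.052250   0.249000   0.122500]
  [ 0.296125   0.687250   0.101500   0.183125]
  [ 0.239625   0.029750   0.776500   0.355375]
  [ 0.327500   0.054500   0.196250   0.762500]
det(I−A) = Σ_j (I−A)_1j·C_1j = (0.80)(0.922500) + (-0.05)(0.296125) + (-0.25)(0.239625) + (0.00)(0.327500) = 0.6632875
(I − A)⁻¹ = adj(I−A) / det(I−A) ≈
  [   1.3908     0.0788     0.3754     0.1847]
  [   0.4465     1.0361     0.1530     0.2761]
  [   0.3613     0.0449     1.1707     0.5358]
  [   0.4938     0.0822     0.2959     1.1496]
Δx = (I − A)⁻¹ Δd with Δd having +60 in the Forestry component and 0 elsewhere.
So Δx_M = L_MF · (+60), where L_MF = adj(I−A)_MF / det(I−A) = 0.239625 / 0.6632875.
Δx_M = 0.239625 × (+60) / 0.6632875 = 14.3775 / 0.6632875 ≈ 21.68.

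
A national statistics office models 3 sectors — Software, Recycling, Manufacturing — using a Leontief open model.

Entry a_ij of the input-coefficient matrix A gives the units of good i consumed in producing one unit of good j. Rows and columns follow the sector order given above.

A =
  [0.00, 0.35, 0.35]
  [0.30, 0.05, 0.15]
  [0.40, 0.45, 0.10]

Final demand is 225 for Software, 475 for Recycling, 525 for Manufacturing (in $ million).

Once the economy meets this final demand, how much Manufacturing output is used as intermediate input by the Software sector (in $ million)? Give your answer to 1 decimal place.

I − A =
  [   1.00    -0.35    -0.35]
  [  -0.30     0.95    -0.15]
  [  -0.40    -0.45     0.90]
Cofactors of I−A, C_ij = (−1)^(i+j)·(minor ij) (rows/columns in the sector order above):
  C_11 = (0.95)(0.90) − (-0.15)(-0.45) = 0.7875
  C_12 = −[(-0.30)(0.90) − (-0.15)(-0.40)] = 0.3300
  C_13 = (-0.30)(-0.45) − (0.95)(-0.40) = 0.5150
  C_21 = −[(-0.35)(0.90) − (-0.35)(-0.45)] = 0.4725
  C_22 = (1.00)(0.90) − (-0.35)(-0.40) = 0.7600
  C_23 = −[(1.00)(-0.45) − (-0.35)(-0.40)] = 0.5900
  C_31 = (-0.35)(-0.15) − (-0.35)(0.95) = 0.3850
  C_32 = −[(1.00)(-0.15) − (-0.35)(-0.30)] = 0.2550
  C_33 = (1.00)(0.95) − (-0.35)(-0.30) = 0.8450
det(I−A) = Σ_j (I−A)_1j·C_1j = (1.00)(0.7875) + (-0.35)(0.3300) + (-0.35)(0.5150) = 0.49175
adj(I−A) = Cᵀ =
  [ 0.7875   0.4725   0.3850]
  [ 0.3300   0.7600   0.2550]
  [ 0.5150   0.5900   0.8450]
(I − A)⁻¹ = adj(I−A) / det(I−A) ≈
  [   1.6014     0.9609     0.7829]
  [   0.6711     1.5455     0.5186]
  [   1.0473     1.1998     1.7184]
First solve x = (I − A)⁻¹ d = adj(I−A)·d / det(I−A); in particular x_1 = (0.7875·225 + 0.4725·475 + 0.3850·525) / 0.49175 = 603.75 / 0.49175 ≈ 1227.758.
Intermediate flow from 3 to 1: z_31 = a_31 · x_1 = 0.40 × 603.75 / 0.49175 = 241.50 / 0.49175 ≈ 491.1.

z_31 = 491.1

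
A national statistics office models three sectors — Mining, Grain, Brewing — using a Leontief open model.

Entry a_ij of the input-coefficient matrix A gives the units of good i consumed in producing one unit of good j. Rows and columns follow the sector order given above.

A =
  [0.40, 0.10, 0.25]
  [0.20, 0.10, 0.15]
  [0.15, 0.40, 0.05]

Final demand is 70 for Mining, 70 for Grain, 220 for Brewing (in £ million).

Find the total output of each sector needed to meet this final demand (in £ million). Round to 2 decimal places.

I − A =
  [   0.60    -0.10    -0.25]
  [  -0.20     0.90    -0.15]
  [  -0.15    -0.40     0.95]
Cofactors of I−A, C_ij = (−1)^(i+j)·(minor ij) (rows/columns in the sector order above):
  C_11 = (0.90)(0.95) − (-0.15)(-0.40) = 0.7950
  C_12 = −[(-0.20)(0.95) − (-0.15)(-0.15)] = 0.2125
  C_13 = (-0.20)(-0.40) − (0.90)(-0.15) = 0.2150
  C_21 = −[(-0.10)(0.95) − (-0.25)(-0.40)] = 0.1950
  C_22 = (0.60)(0.95) − (-0.25)(-0.15) = 0.5325
  C_23 = −[(0.60)(-0.40) − (-0.10)(-0.15)] = 0.2550
  C_31 = (-0.10)(-0.15) − (-0.25)(0.90) = 0.2400
  C_32 = −[(0.60)(-0.15) − (-0.25)(-0.20)] = 0.1400
  C_33 = (0.60)(0.90) − (-0.10)(-0.20) = 0.5200
det(I−A) = Σ_j (I−A)_1j·C_1j = (0.60)(0.7950) + (-0.10)(0.2125) + (-0.25)(0.2150) = 0.4020
adj(I−A) = Cᵀ =
  [ 0.7950   0.1950   0.2400]
  [ 0.2125   0.5325   0.1400]
  [ 0.2150   0.2550   0.5200]
(I − A)⁻¹ = adj(I−A) / det(I−A) ≈
  [   1.9776     0.4851     0.5970]
  [   0.5286     1.3246     0.3483]
  [   0.5348     0.6343     1.2935]
x = (I − A)⁻¹ d = adj(I−A)·d / det(I−A), with det(I−A) = 0.4020:
  x_M = (0.7950·70 + 0.1950·70 + 0.2400·220) / 0.4020 = 122.10 / 0.4020 ≈ 303.73
  x_G = (0.2125·70 + 0.5325·70 + 0.1400·220) / 0.4020 = 82.95 / 0.4020 ≈ 206.34
  x_B = (0.2150·70 + 0.2550·70 + 0.5200·220) / 0.4020 = 147.30 / 0.4020 ≈ 366.42

x_M = 303.73, x_G = 206.34, x_B = 366.42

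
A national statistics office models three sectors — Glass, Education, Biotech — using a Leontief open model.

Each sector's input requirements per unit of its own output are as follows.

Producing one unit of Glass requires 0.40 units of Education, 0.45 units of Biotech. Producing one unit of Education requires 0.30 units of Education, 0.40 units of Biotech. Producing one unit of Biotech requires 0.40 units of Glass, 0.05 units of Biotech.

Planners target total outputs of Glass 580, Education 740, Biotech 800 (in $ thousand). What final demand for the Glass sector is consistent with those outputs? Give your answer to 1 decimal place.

d_1 = 260.0

I − A =
  [   1.00     0.00    -0.40]
  [  -0.40     0.70     0.00]
  [  -0.45    -0.40     0.95]
d = (I − A) x:
  d_1 = (+1.00)·580 + (+0.00)·740 + (-0.40)·800 = 260.0
  d_2 = (-0.40)·580 + (+0.70)·740 + (+0.00)·800 = 286.0
  d_3 = (-0.45)·580 + (-0.40)·740 + (+0.95)·800 = 203.0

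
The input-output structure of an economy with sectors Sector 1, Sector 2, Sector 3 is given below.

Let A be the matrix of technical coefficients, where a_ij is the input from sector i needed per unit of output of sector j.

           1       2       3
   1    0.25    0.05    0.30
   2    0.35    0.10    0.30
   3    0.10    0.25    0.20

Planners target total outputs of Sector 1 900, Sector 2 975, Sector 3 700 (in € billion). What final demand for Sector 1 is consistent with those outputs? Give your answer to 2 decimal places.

I − A =
  [   0.75    -0.05    -0.30]
  [  -0.35     0.90    -0.30]
  [  -0.10    -0.25     0.80]
d = (I − A) x:
  d_1 = (+0.75)·900 + (-0.05)·975 + (-0.30)·700 = 416.25
  d_2 = (-0.35)·900 + (+0.90)·975 + (-0.30)·700 = 352.50
  d_3 = (-0.10)·900 + (-0.25)·975 + (+0.80)·700 = 226.25

d_1 = 416.25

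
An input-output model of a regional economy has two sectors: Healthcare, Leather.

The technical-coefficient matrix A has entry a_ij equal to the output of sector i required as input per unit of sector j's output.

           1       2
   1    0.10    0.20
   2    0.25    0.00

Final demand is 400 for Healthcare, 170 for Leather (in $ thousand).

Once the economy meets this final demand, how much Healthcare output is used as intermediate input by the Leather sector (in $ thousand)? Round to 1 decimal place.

I − A =
  [   0.90    -0.20]
  [  -0.25     1.00]
det(I−A) = (0.90)(1.00) − (-0.20)(-0.25) = 0.8500
adj(I−A) = [[1.00, 0.20], [0.25, 0.90]]
(I − A)⁻¹ = adj(I−A) / det(I−A) ≈
  [   1.1765     0.2353]
  [   0.2941     1.0588]
First solve x = (I − A)⁻¹ d = adj(I−A)·d / det(I−A); in particular x_2 = (0.25·400 + 0.90·170) / 0.8500 = 253.00 / 0.8500 ≈ 297.647.
Intermediate flow from 1 to 2: z_12 = a_12 · x_2 = 0.20 × 253.00 / 0.8500 = 50.60 / 0.8500 ≈ 59.5.

z_12 = 59.5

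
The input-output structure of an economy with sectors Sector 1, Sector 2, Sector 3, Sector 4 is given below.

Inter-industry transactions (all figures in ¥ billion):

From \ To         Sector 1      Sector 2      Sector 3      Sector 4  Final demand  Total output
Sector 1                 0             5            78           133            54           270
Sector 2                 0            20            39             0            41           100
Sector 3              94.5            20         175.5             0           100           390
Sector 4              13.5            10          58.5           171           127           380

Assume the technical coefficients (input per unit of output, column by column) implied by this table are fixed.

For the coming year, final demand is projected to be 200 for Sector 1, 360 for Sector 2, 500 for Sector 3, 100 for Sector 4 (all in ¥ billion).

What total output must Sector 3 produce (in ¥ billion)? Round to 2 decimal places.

Technical coefficients a_ij = z_ij / X_j:
  a_11 = 0/270 = 0.00, a_21 = 0/270 = 0.00, a_31 = 94.5/270 = 0.35, a_41 = 13.5/270 = 0.05
  a_12 = 5/100 = 0.05, a_22 = 20/100 = 0.20, a_32 = 20/100 = 0.20, a_42 = 10/100 = 0.10
  a_13 = 78/390 = 0.20, a_23 = 39/390 = 0.10, a_33 = 175.5/390 = 0.45, a_43 = 58.5/390 = 0.15
  a_14 = 133/380 = 0.35, a_24 = 0/380 = 0.00, a_34 = 0/380 = 0.00, a_44 = 171/380 = 0.45
I − A =
  [   1.00    -0.05    -0.20    -0.35]
  [   0.00     0.80    -0.10     0.00]
  [  -0.35    -0.20     0.55     0.00]
  [  -0.05    -0.10    -0.15     0.55]
Compute the cofactors C_ij = (−1)^(i+j)·(3×3 minor ij) of I−A; the adjugate is their transpose:
adj(I−A) = Cᵀ =
  [ 0.231000   0.066875   0.136250   0.147000]
  [ 0.019250   0.236000   0.053250   0.012250]
  [ 0.154000   0.128375   0.426000   0.098000]
  [ 0.066500   0.084000   0.138250   0.362250]
det(I−A) = Σ_j (I−A)_1j·C_1j = (1.00)(0.231000) + (-0.05)(0.019250) + (-0.20)(0.154000) + (-0.35)(0.066500) = 0.1759625
(I − A)⁻¹ = adj(I−A) / det(I−A) ≈
  [   1.3128     0.3801     0.7743     0.8354]
  [   0.1094     1.3412     0.3026     0.0696]
  [   0.8752     0.7296     2.4210     0.5569]
  [   0.3779     0.4774     0.7857     2.0587]
x = (I − A)⁻¹ d = adj(I−A)·d / det(I−A), with det(I−A) = 0.1759625:
  x_1 = (0.231000·200 + 0.066875·360 + 0.136250·500 + 0.147000·100) / 0.1759625 = 153.10 / 0.1759625 ≈ 870.07
  x_2 = (0.019250·200 + 0.236000·360 + 0.053250·500 + 0.012250·100) / 0.1759625 = 116.66 / 0.1759625 ≈ 662.98
  x_3 = (0.154000·200 + 0.128375·360 + 0.426000·500 + 0.098000·100) / 0.1759625 = 299.815 / 0.1759625 ≈ 1703.86
  x_4 = (0.066500·200 + 0.084000·360 + 0.138250·500 + 0.362250·100) / 0.1759625 = 148.89 / 0.1759625 ≈ 846.15

x_3 = 1703.86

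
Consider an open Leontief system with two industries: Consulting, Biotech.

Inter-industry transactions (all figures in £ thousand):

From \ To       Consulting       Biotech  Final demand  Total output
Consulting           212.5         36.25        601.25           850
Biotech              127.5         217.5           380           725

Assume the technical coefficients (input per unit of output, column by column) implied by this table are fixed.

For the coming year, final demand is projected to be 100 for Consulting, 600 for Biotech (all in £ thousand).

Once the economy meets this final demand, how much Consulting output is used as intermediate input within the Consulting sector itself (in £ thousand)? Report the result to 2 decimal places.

z_CC = 48.31

Technical coefficients a_ij = z_ij / X_j:
  a_CC = 212.5/850 = 0.25, a_BC = 127.5/850 = 0.15
  a_CB = 36.25/725 = 0.05, a_BB = 217.5/725 = 0.30
I − A =
  [   0.75    -0.05]
  [  -0.15     0.70]
det(I−A) = (0.75)(0.70) − (-0.05)(-0.15) = 0.5175
adj(I−A) = [[0.70, 0.05], [0.15, 0.75]]
(I − A)⁻¹ = adj(I−A) / det(I−A) ≈
  [   1.3527     0.0966]
  [   0.2899     1.4493]
First solve x = (I − A)⁻¹ d = adj(I−A)·d / det(I−A); in particular x_C = (0.70·100 + 0.05·600) / 0.5175 = 100.00 / 0.5175 ≈ 193.2367.
Intermediate flow from C to C: z_CC = a_CC · x_C = 0.25 × 100.00 / 0.5175 = 25.00 / 0.5175 ≈ 48.31.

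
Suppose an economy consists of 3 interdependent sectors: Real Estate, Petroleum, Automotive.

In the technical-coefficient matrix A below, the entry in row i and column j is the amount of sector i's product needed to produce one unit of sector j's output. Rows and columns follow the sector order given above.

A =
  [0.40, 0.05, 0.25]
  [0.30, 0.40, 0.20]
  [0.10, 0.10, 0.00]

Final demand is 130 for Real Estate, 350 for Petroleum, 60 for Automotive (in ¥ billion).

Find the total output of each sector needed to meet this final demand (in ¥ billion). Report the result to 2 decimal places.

I − A =
  [   0.60    -0.05    -0.25]
  [  -0.30     0.60    -0.20]
  [  -0.10    -0.10     1.00]
Cofactors of I−A, C_ij = (−1)^(i+j)·(minor ij) (rows/columns in the sector order above):
  C_11 = (0.60)(1.00) − (-0.20)(-0.10) = 0.5800
  C_12 = −[(-0.30)(1.00) − (-0.20)(-0.10)] = 0.3200
  C_13 = (-0.30)(-0.10) − (0.60)(-0.10) = 0.0900
  C_21 = −[(-0.05)(1.00) − (-0.25)(-0.10)] = 0.0750
  C_22 = (0.60)(1.00) − (-0.25)(-0.10) = 0.5750
  C_23 = −[(0.60)(-0.10) − (-0.05)(-0.10)] = 0.0650
  C_31 = (-0.05)(-0.20) − (-0.25)(0.60) = 0.1600
  C_32 = −[(0.60)(-0.20) − (-0.25)(-0.30)] = 0.1950
  C_33 = (0.60)(0.60) − (-0.05)(-0.30) = 0.3450
det(I−A) = Σ_j (I−A)_1j·C_1j = (0.60)(0.5800) + (-0.05)(0.3200) + (-0.25)(0.0900) = 0.3095
adj(I−A) = Cᵀ =
  [ 0.5800   0.0750   0.1600]
  [ 0.3200   0.5750   0.1950]
  [ 0.0900   0.0650   0.3450]
(I − A)⁻¹ = adj(I−A) / det(I−A) ≈
  [   1.8740     0.2423     0.5170]
  [   1.0339     1.8578     0.6300]
  [   0.2908     0.2100     1.1147]
x = (I − A)⁻¹ d = adj(I−A)·d / det(I−A), with det(I−A) = 0.3095:
  x_1 = (0.5800·130 + 0.0750·350 + 0.1600·60) / 0.3095 = 111.25 / 0.3095 ≈ 359.45
  x_2 = (0.3200·130 + 0.5750·350 + 0.1950·60) / 0.3095 = 254.55 / 0.3095 ≈ 822.46
  x_3 = (0.0900·130 + 0.0650·350 + 0.3450·60) / 0.3095 = 55.15 / 0.3095 ≈ 178.19

x_1 = 359.45, x_2 = 822.46, x_3 = 178.19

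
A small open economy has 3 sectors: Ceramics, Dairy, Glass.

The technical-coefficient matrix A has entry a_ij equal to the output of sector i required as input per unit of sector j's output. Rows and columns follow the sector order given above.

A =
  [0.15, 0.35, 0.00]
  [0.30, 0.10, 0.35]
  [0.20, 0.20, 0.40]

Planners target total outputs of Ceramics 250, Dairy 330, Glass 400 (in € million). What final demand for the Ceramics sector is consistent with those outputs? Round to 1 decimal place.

I − A =
  [   0.85    -0.35     0.00]
  [  -0.30     0.90    -0.35]
  [  -0.20    -0.20     0.60]
d = (I − A) x:
  d_1 = (+0.85)·250 + (-0.35)·330 + (+0.00)·400 = 97.0
  d_2 = (-0.30)·250 + (+0.90)·330 + (-0.35)·400 = 82.0
  d_3 = (-0.20)·250 + (-0.20)·330 + (+0.60)·400 = 124.0

d_1 = 97.0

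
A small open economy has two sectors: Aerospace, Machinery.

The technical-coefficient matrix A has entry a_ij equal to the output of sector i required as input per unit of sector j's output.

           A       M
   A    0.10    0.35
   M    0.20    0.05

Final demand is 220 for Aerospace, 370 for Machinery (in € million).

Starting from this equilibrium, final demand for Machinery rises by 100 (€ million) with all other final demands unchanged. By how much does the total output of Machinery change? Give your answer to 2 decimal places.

Δx_M = 114.65

I − A =
  [   0.90    -0.35]
  [  -0.20     0.95]
det(I−A) = (0.90)(0.95) − (-0.35)(-0.20) = 0.7850
adj(I−A) = [[0.95, 0.35], [0.20, 0.90]]
(I − A)⁻¹ = adj(I−A) / det(I−A) ≈
  [   1.2102     0.4459]
  [   0.2548     1.1465]
Δx = (I − A)⁻¹ Δd with Δd having +100 in the Machinery component and 0 elsewhere.
So Δx_M = L_MM · (+100), where L_MM = adj(I−A)_MM / det(I−A) = 0.90 / 0.7850.
Δx_M = 0.90 × (+100) / 0.7850 = 90.00 / 0.7850 ≈ 114.65.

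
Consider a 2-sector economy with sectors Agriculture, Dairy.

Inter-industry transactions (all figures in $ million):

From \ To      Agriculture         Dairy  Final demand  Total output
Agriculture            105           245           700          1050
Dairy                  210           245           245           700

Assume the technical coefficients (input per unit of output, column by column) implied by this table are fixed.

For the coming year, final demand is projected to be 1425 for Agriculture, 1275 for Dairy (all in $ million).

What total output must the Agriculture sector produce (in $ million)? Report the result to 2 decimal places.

Technical coefficients a_ij = z_ij / X_j:
  a_11 = 105/1050 = 0.10, a_21 = 210/1050 = 0.20
  a_12 = 245/700 = 0.35, a_22 = 245/700 = 0.35
I − A =
  [   0.90    -0.35]
  [  -0.20     0.65]
det(I−A) = (0.90)(0.65) − (-0.35)(-0.20) = 0.5150
adj(I−A) = [[0.65, 0.35], [0.20, 0.90]]
(I − A)⁻¹ = adj(I−A) / det(I−A) ≈
  [   1.2621     0.6796]
  [   0.3883     1.7476]
x = (I − A)⁻¹ d = adj(I−A)·d / det(I−A), with det(I−A) = 0.5150:
  x_1 = (0.65·1425 + 0.35·1275) / 0.5150 = 1372.50 / 0.5150 ≈ 2665.05
  x_2 = (0.20·1425 + 0.90·1275) / 0.5150 = 1432.50 / 0.5150 ≈ 2781.55

x_1 = 2665.05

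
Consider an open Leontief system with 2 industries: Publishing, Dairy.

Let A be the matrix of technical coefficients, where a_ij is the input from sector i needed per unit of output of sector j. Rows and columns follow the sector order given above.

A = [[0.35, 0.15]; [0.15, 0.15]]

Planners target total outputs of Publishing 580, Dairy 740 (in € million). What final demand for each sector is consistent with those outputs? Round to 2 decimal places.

d_1 = 266.00, d_2 = 542.00

I − A =
  [   0.65    -0.15]
  [  -0.15     0.85]
d = (I − A) x:
  d_1 = (+0.65)·580 + (-0.15)·740 = 266.00
  d_2 = (-0.15)·580 + (+0.85)·740 = 542.00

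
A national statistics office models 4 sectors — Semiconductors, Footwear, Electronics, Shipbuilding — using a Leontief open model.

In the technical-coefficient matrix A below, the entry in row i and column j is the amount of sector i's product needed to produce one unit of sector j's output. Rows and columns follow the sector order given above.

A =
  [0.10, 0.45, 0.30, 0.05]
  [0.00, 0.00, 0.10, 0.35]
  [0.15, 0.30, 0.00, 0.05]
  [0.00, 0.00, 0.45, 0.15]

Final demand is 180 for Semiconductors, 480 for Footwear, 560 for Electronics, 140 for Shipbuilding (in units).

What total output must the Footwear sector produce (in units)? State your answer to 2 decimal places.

x_2 = 819.11

I − A =
  [   0.90    -0.45    -0.30    -0.05]
  [   0.00     1.00    -0.10    -0.35]
  [  -0.15    -0.30     1.00    -0.05]
  [   0.00     0.00    -0.45     0.85]
Compute the cofactors C_ij = (−1)^(i+j)·(3×3 minor ij) of I−A; the adjugate is their transpose:
adj(I−A) = Cᵀ =
  [ 0.754750   0.455625   0.386625   0.254750]
  [ 0.036375   0.703125   0.218250   0.304500]
  [ 0.127500   0.286875   0.765000   0.170625]
  [ 0.067500   0.151875   0.405000   0.821250]
det(I−A) = Σ_j (I−A)_1j·C_1j = (0.90)(0.754750) + (-0.45)(0.036375) + (-0.30)(0.127500) + (-0.05)(0.067500) = 0.62128125
(I − A)⁻¹ = adj(I−A) / det(I−A) ≈
  [   1.2148     0.7334     0.6223     0.4100]
  [   0.0585     1.1317     0.3513     0.4901]
  [   0.2052     0.4617     1.2313     0.2746]
  [   0.1086     0.2445     0.6519     1.3219]
x = (I − A)⁻¹ d = adj(I−A)·d / det(I−A), with det(I−A) = 0.62128125:
  x_1 = (0.754750·180 + 0.455625·480 + 0.386625·560 + 0.254750·140) / 0.62128125 = 606.73 / 0.62128125 ≈ 976.58
  x_2 = (0.036375·180 + 0.703125·480 + 0.218250·560 + 0.304500·140) / 0.62128125 = 508.8975 / 0.62128125 ≈ 819.11
  x_3 = (0.127500·180 + 0.286875·480 + 0.765000·560 + 0.170625·140) / 0.62128125 = 612.9375 / 0.62128125 ≈ 986.57
  x_4 = (0.067500·180 + 0.151875·480 + 0.405000·560 + 0.821250·140) / 0.62128125 = 426.825 / 0.62128125 ≈ 687.01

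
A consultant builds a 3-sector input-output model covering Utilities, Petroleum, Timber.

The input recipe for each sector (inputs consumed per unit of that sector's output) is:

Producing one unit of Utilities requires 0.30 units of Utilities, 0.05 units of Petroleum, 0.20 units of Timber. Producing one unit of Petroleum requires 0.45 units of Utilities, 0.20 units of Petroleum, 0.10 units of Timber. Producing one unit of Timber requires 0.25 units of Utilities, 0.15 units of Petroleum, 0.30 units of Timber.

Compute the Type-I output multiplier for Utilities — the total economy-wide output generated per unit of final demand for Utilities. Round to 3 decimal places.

I − A =
  [   0.70    -0.45    -0.25]
  [  -0.05     0.80    -0.15]
  [  -0.20    -0.10     0.70]
Cofactors of I−A, C_ij = (−1)^(i+j)·(minor ij) (rows/columns in the sector order above):
  C_11 = (0.80)(0.70) − (-0.15)(-0.10) = 0.5450
  C_12 = −[(-0.05)(0.70) − (-0.15)(-0.20)] = 0.0650
  C_13 = (-0.05)(-0.10) − (0.80)(-0.20) = 0.1650
  C_21 = −[(-0.45)(0.70) − (-0.25)(-0.10)] = 0.3400
  C_22 = (0.70)(0.70) − (-0.25)(-0.20) = 0.4400
  C_23 = −[(0.70)(-0.10) − (-0.45)(-0.20)] = 0.1600
  C_31 = (-0.45)(-0.15) − (-0.25)(0.80) = 0.2675
  C_32 = −[(0.70)(-0.15) − (-0.25)(-0.05)] = 0.1175
  C_33 = (0.70)(0.80) − (-0.45)(-0.05) = 0.5375
det(I−A) = Σ_j (I−A)_1j·C_1j = (0.70)(0.5450) + (-0.45)(0.0650) + (-0.25)(0.1650) = 0.3110
adj(I−A) = Cᵀ =
  [ 0.5450   0.3400   0.2675]
  [ 0.0650   0.4400   0.1175]
  [ 0.1650   0.1600   0.5375]
(I − A)⁻¹ = adj(I−A) / det(I−A) ≈
  [   1.7524     1.0932     0.8601]
  [   0.2090     1.4148     0.3778]
  [   0.5305     0.5145     1.7283]
The output multiplier for sector j is the column-j sum of the Leontief inverse (I − A)⁻¹ = adj(I−A) / det(I−A).
Column U of adj(I−A): (0.5450, 0.0650, 0.1650); det(I−A) = 0.3110.
m_U = (0.5450 + 0.0650 + 0.1650) / 0.3110 = 0.775 / 0.3110 ≈ 2.492.

m_U = 2.492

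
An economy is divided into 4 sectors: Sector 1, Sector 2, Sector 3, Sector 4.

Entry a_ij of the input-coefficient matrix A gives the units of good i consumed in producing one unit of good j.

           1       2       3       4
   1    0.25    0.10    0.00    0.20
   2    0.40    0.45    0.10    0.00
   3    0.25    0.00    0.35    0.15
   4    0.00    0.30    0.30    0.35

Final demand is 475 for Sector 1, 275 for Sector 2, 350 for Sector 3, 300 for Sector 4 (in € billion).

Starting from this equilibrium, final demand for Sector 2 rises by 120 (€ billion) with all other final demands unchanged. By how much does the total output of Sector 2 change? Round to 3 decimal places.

I − A =
  [   0.75    -0.10     0.00    -0.20]
  [  -0.40     0.55    -0.10     0.00]
  [  -0.25     0.00     0.65    -0.15]
  [   0.00    -0.30    -0.30     0.65]
Compute the cofactors C_ij = (−1)^(i+j)·(3×3 minor ij) of I−A; the adjugate is their transpose:
adj(I−A) = Cᵀ =
  [ 0.203125   0.076750   0.045500   0.073000]
  [ 0.167250   0.268125   0.072750   0.068250]
  [ 0.107375   0.065000   0.218125   0.083375]
  [ 0.126750   0.153750   0.134250   0.239625]
det(I−A) = Σ_j (I−A)_1j·C_1j = (0.75)(0.203125) + (-0.10)(0.167250) + (0.00)(0.107375) + (-0.20)(0.126750) = 0.11026875
(I − A)⁻¹ = adj(I−A) / det(I−A) ≈
  [   1.8421     0.6960     0.4126     0.6620]
  [   1.5167     2.4316     0.6598     0.6189]
  [   0.9738     0.5895     1.9781     0.7561]
  [   1.1495     1.3943     1.2175     2.1731]
Δx = (I − A)⁻¹ Δd with Δd having +120 in the Sector 2 component and 0 elsewhere.
So Δx_2 = L_22 · (+120), where L_22 = adj(I−A)_22 / det(I−A) = 0.268125 / 0.11026875.
Δx_2 = 0.268125 × (+120) / 0.11026875 = 32.175 / 0.11026875 ≈ 291.787.

Δx_2 = 291.787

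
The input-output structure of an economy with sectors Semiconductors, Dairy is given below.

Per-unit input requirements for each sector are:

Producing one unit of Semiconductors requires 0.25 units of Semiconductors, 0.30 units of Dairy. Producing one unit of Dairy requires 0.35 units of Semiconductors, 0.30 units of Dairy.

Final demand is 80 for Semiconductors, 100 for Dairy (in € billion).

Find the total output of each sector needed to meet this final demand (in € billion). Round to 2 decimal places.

x_1 = 216.67, x_2 = 235.71

I − A =
  [   0.75    -0.35]
  [  -0.30     0.70]
det(I−A) = (0.75)(0.70) − (-0.35)(-0.30) = 0.4200
adj(I−A) = [[0.70, 0.35], [0.30, 0.75]]
(I − A)⁻¹ = adj(I−A) / det(I−A) ≈
  [   1.6667     0.8333]
  [   0.7143     1.7857]
x = (I − A)⁻¹ d = adj(I−A)·d / det(I−A), with det(I−A) = 0.4200:
  x_1 = (0.70·80 + 0.35·100) / 0.4200 = 91.00 / 0.4200 ≈ 216.67
  x_2 = (0.30·80 + 0.75·100) / 0.4200 = 99.00 / 0.4200 ≈ 235.71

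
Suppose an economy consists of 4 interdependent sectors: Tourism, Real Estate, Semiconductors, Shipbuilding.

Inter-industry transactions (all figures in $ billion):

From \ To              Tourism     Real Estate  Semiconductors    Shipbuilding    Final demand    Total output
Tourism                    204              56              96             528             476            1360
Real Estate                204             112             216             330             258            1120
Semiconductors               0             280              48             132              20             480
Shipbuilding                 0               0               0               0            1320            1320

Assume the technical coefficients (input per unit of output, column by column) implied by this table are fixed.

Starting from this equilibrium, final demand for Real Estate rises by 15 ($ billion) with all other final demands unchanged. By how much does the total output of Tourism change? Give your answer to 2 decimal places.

Technical coefficients a_ij = z_ij / X_j:
  a_11 = 204/1360 = 0.15, a_21 = 204/1360 = 0.15, a_31 = 0/1360 = 0.00, a_41 = 0/1360 = 0.00
  a_12 = 56/1120 = 0.05, a_22 = 112/1120 = 0.10, a_32 = 280/1120 = 0.25, a_42 = 0/1120 = 0.00
  a_13 = 96/480 = 0.20, a_23 = 216/480 = 0.45, a_33 = 48/480 = 0.10, a_43 = 0/480 = 0.00
  a_14 = 528/1320 = 0.40, a_24 = 330/1320 = 0.25, a_34 = 132/1320 = 0.10, a_44 = 0/1320 = 0.00
I − A =
  [   0.85    -0.05    -0.20    -0.40]
  [  -0.15     0.90    -0.45    -0.25]
  [   0.00    -0.25     0.90    -0.10]
  [   0.00     0.00     0.00     1.00]
Compute the cofactors C_ij = (−1)^(i+j)·(3×3 minor ij) of I−A; the adjugate is their transpose:
adj(I−A) = Cᵀ =
  [ 0.697500   0.095000   0.202500   0.323000]
  [ 0.135000   0.765000   0.412500   0.286500]
  [ 0.037500   0.212500   0.757500   0.143875]
  [ 0.000000   0.000000   0.000000   0.578625]
det(I−A) = Σ_j (I−A)_1j·C_1j = (0.85)(0.697500) + (-0.05)(0.135000) + (-0.20)(0.037500) + (-0.40)(0.000000) = 0.578625
(I − A)⁻¹ = adj(I−A) / det(I−A) ≈
  [   1.2054     0.1642     0.3500     0.5582]
  [   0.2333     1.3221     0.7129     0.4951]
  [   0.0648     0.3672     1.3091     0.2486]
  [   0.0000     0.0000     0.0000     1.0000]
Δx = (I − A)⁻¹ Δd with Δd having +15 in the Real Estate component and 0 elsewhere.
So Δx_1 = L_12 · (+15), where L_12 = adj(I−A)_12 / det(I−A) = 0.095000 / 0.578625.
Δx_1 = 0.095000 × (+15) / 0.578625 = 1.425 / 0.578625 ≈ 2.46.

Δx_1 = 2.46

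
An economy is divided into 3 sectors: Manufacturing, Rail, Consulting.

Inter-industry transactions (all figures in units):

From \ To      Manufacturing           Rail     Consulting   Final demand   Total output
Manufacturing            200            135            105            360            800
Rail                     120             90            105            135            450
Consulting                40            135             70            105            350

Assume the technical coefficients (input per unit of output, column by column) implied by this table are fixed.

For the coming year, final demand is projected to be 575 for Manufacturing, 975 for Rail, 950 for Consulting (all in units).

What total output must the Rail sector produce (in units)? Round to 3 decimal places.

Technical coefficients a_ij = z_ij / X_j:
  a_MM = 200/800 = 0.25, a_RM = 120/800 = 0.15, a_CM = 40/800 = 0.05
  a_MR = 135/450 = 0.30, a_RR = 90/450 = 0.20, a_CR = 135/450 = 0.30
  a_MC = 105/350 = 0.30, a_RC = 105/350 = 0.30, a_CC = 70/350 = 0.20
I − A =
  [   0.75    -0.30    -0.30]
  [  -0.15     0.80    -0.30]
  [  -0.05    -0.30     0.80]
Cofactors of I−A, C_ij = (−1)^(i+j)·(minor ij) (rows/columns in the sector order above):
  C_11 = (0.80)(0.80) − (-0.30)(-0.30) = 0.5500
  C_12 = −[(-0.15)(0.80) − (-0.30)(-0.05)] = 0.1350
  C_13 = (-0.15)(-0.30) − (0.80)(-0.05) = 0.0850
  C_21 = −[(-0.30)(0.80) − (-0.30)(-0.30)] = 0.3300
  C_22 = (0.75)(0.80) − (-0.30)(-0.05) = 0.5850
  C_23 = −[(0.75)(-0.30) − (-0.30)(-0.05)] = 0.2400
  C_31 = (-0.30)(-0.30) − (-0.30)(0.80) = 0.3300
  C_32 = −[(0.75)(-0.30) − (-0.30)(-0.15)] = 0.2700
  C_33 = (0.75)(0.80) − (-0.30)(-0.15) = 0.5550
det(I−A) = Σ_j (I−A)_1j·C_1j = (0.75)(0.5500) + (-0.30)(0.1350) + (-0.30)(0.0850) = 0.3465
adj(I−A) = Cᵀ =
  [ 0.5500   0.3300   0.3300]
  [ 0.1350   0.5850   0.2700]
  [ 0.0850   0.2400   0.5550]
(I − A)⁻¹ = adj(I−A) / det(I−A) ≈
  [   1.5873     0.9524     0.9524]
  [   0.3896     1.6883     0.7792]
  [   0.2453     0.6926     1.6017]
x = (I − A)⁻¹ d = adj(I−A)·d / det(I−A), with det(I−A) = 0.3465:
  x_M = (0.5500·575 + 0.3300·975 + 0.3300·950) / 0.3465 = 951.50 / 0.3465 ≈ 2746.032
  x_R = (0.1350·575 + 0.5850·975 + 0.2700·950) / 0.3465 = 904.50 / 0.3465 ≈ 2610.390
  x_C = (0.0850·575 + 0.2400·975 + 0.5550·950) / 0.3465 = 810.125 / 0.3465 ≈ 2338.023

x_R = 2610.390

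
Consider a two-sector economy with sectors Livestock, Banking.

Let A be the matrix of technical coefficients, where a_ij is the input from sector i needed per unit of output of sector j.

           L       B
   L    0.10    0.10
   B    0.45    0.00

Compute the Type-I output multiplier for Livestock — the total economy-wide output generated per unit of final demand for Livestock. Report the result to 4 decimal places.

I − A =
  [   0.90    -0.10]
  [  -0.45     1.00]
det(I−A) = (0.90)(1.00) − (-0.10)(-0.45) = 0.8550
adj(I−A) = [[1.00, 0.10], [0.45, 0.90]]
(I − A)⁻¹ = adj(I−A) / det(I−A) ≈
  [   1.16959     0.11696]
  [   0.52632     1.05263]
The output multiplier for sector j is the column-j sum of the Leontief inverse (I − A)⁻¹ = adj(I−A) / det(I−A).
Column L of adj(I−A): (1.00, 0.45); det(I−A) = 0.8550.
m_L = (1.00 + 0.45) / 0.8550 = 1.45 / 0.8550 ≈ 1.6959.

m_L = 1.6959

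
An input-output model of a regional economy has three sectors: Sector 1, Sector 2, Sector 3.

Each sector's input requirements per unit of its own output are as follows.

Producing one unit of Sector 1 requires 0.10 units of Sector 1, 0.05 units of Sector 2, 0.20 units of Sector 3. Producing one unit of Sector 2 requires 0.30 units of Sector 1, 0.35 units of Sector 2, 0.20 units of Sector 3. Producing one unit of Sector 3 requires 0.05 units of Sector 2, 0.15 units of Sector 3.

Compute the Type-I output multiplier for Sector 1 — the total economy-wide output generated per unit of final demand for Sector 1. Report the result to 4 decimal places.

m_1 = 1.5556

I − A =
  [   0.90    -0.30     0.00]
  [  -0.05     0.65    -0.05]
  [  -0.20    -0.20     0.85]
Cofactors of I−A, C_ij = (−1)^(i+j)·(minor ij) (rows/columns in the sector order above):
  C_11 = (0.65)(0.85) − (-0.05)(-0.20) = 0.5425
  C_12 = −[(-0.05)(0.85) − (-0.05)(-0.20)] = 0.0525
  C_13 = (-0.05)(-0.20) − (0.65)(-0.20) = 0.1400
  C_21 = −[(-0.30)(0.85) − (0.00)(-0.20)] = 0.2550
  C_22 = (0.90)(0.85) − (0.00)(-0.20) = 0.7650
  C_23 = −[(0.90)(-0.20) − (-0.30)(-0.20)] = 0.2400
  C_31 = (-0.30)(-0.05) − (0.00)(0.65) = 0.0150
  C_32 = −[(0.90)(-0.05) − (0.00)(-0.05)] = 0.0450
  C_33 = (0.90)(0.65) − (-0.30)(-0.05) = 0.5700
det(I−A) = Σ_j (I−A)_1j·C_1j = (0.90)(0.5425) + (-0.30)(0.0525) + (0.00)(0.1400) = 0.4725
adj(I−A) = Cᵀ =
  [ 0.5425   0.2550   0.0150]
  [ 0.0525   0.7650   0.0450]
  [ 0.1400   0.2400   0.5700]
(I − A)⁻¹ = adj(I−A) / det(I−A) ≈
  [   1.14815     0.53968     0.03175]
  [   0.11111     1.61905     0.09524]
  [   0.29630     0.50794     1.20635]
The output multiplier for sector j is the column-j sum of the Leontief inverse (I − A)⁻¹ = adj(I−A) / det(I−A).
Column 1 of adj(I−A): (0.5425, 0.0525, 0.1400); det(I−A) = 0.4725.
m_1 = (0.5425 + 0.0525 + 0.1400) / 0.4725 = 0.735 / 0.4725 ≈ 1.5556.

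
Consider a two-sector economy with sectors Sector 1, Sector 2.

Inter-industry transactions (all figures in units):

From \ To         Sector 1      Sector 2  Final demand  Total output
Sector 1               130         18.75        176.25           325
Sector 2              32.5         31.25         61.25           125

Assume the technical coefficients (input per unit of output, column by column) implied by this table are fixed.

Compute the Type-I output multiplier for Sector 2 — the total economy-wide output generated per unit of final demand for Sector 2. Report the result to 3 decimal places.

Technical coefficients a_ij = z_ij / X_j:
  a_11 = 130/325 = 0.40, a_21 = 32.5/325 = 0.10
  a_12 = 18.75/125 = 0.15, a_22 = 31.25/125 = 0.25
I − A =
  [   0.60    -0.15]
  [  -0.10     0.75]
det(I−A) = (0.60)(0.75) − (-0.15)(-0.10) = 0.4350
adj(I−A) = [[0.75, 0.15], [0.10, 0.60]]
(I − A)⁻¹ = adj(I−A) / det(I−A) ≈
  [   1.7241     0.3448]
  [   0.2299     1.3793]
The output multiplier for sector j is the column-j sum of the Leontief inverse (I − A)⁻¹ = adj(I−A) / det(I−A).
Column 2 of adj(I−A): (0.15, 0.60); det(I−A) = 0.4350.
m_2 = (0.15 + 0.60) / 0.4350 = 0.75 / 0.4350 ≈ 1.724.

m_2 = 1.724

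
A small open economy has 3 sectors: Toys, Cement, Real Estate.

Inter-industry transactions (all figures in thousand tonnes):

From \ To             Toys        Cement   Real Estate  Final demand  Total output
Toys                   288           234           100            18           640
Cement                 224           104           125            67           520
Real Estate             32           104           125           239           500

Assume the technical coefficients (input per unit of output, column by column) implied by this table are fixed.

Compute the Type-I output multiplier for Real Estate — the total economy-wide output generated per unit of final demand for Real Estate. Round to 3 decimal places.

m_3 = 4.864

Technical coefficients a_ij = z_ij / X_j:
  a_11 = 288/640 = 0.45, a_21 = 224/640 = 0.35, a_31 = 32/640 = 0.05
  a_12 = 234/520 = 0.45, a_22 = 104/520 = 0.20, a_32 = 104/520 = 0.20
  a_13 = 100/500 = 0.20, a_23 = 125/500 = 0.25, a_33 = 125/500 = 0.25
I − A =
  [   0.55    -0.45    -0.20]
  [  -0.35     0.80    -0.25]
  [  -0.05    -0.20     0.75]
Cofactors of I−A, C_ij = (−1)^(i+j)·(minor ij) (rows/columns in the sector order above):
  C_11 = (0.80)(0.75) − (-0.25)(-0.20) = 0.5500
  C_12 = −[(-0.35)(0.75) − (-0.25)(-0.05)] = 0.2750
  C_13 = (-0.35)(-0.20) − (0.80)(-0.05) = 0.1100
  C_21 = −[(-0.45)(0.75) − (-0.20)(-0.20)] = 0.3775
  C_22 = (0.55)(0.75) − (-0.20)(-0.05) = 0.4025
  C_23 = −[(0.55)(-0.20) − (-0.45)(-0.05)] = 0.1325
  C_31 = (-0.45)(-0.25) − (-0.20)(0.80) = 0.2725
  C_32 = −[(0.55)(-0.25) − (-0.20)(-0.35)] = 0.2075
  C_33 = (0.55)(0.80) − (-0.45)(-0.35) = 0.2825
det(I−A) = Σ_j (I−A)_1j·C_1j = (0.55)(0.5500) + (-0.45)(0.2750) + (-0.20)(0.1100) = 0.15675
adj(I−A) = Cᵀ =
  [ 0.5500   0.3775   0.2725]
  [ 0.2750   0.4025   0.2075]
  [ 0.1100   0.1325   0.2825]
(I − A)⁻¹ = adj(I−A) / det(I−A) ≈
  [   3.5088     2.4083     1.7384]
  [   1.7544     2.5678     1.3238]
  [   0.7018     0.8453     1.8022]
The output multiplier for sector j is the column-j sum of the Leontief inverse (I − A)⁻¹ = adj(I−A) / det(I−A).
Column 3 of adj(I−A): (0.2725, 0.2075, 0.2825); det(I−A) = 0.15675.
m_3 = (0.2725 + 0.2075 + 0.2825) / 0.15675 = 0.7625 / 0.15675 ≈ 4.864.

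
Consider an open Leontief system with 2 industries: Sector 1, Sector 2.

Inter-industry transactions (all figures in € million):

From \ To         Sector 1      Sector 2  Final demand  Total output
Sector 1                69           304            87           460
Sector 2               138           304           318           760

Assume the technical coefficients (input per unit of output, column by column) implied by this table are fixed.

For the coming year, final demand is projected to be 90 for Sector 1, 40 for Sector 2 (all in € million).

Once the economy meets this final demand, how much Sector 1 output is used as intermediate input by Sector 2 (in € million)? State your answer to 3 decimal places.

Technical coefficients a_ij = z_ij / X_j:
  a_11 = 69/460 = 0.15, a_21 = 138/460 = 0.30
  a_12 = 304/760 = 0.40, a_22 = 304/760 = 0.40
I − A =
  [   0.85    -0.40]
  [  -0.30     0.60]
det(I−A) = (0.85)(0.60) − (-0.40)(-0.30) = 0.3900
adj(I−A) = [[0.60, 0.40], [0.30, 0.85]]
(I − A)⁻¹ = adj(I−A) / det(I−A) ≈
  [   1.5385     1.0256]
  [   0.7692     2.1795]
First solve x = (I − A)⁻¹ d = adj(I−A)·d / det(I−A); in particular x_2 = (0.30·90 + 0.85·40) / 0.3900 = 61.00 / 0.3900 ≈ 156.41026.
Intermediate flow from 1 to 2: z_12 = a_12 · x_2 = 0.40 × 61.00 / 0.3900 = 24.40 / 0.3900 ≈ 62.564.

z_12 = 62.564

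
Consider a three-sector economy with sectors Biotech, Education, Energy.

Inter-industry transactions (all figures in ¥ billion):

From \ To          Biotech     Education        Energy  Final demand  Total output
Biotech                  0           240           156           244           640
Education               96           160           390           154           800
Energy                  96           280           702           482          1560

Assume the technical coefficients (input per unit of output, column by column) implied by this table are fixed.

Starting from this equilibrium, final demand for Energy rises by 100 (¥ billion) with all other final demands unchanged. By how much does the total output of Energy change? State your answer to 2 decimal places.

Δx_3 = 252.30

Technical coefficients a_ij = z_ij / X_j:
  a_11 = 0/640 = 0.00, a_21 = 96/640 = 0.15, a_31 = 96/640 = 0.15
  a_12 = 240/800 = 0.30, a_22 = 160/800 = 0.20, a_32 = 280/800 = 0.35
  a_13 = 156/1560 = 0.10, a_23 = 390/1560 = 0.25, a_33 = 702/1560 = 0.45
I − A =
  [   1.00    -0.30    -0.10]
  [  -0.15     0.80    -0.25]
  [  -0.15    -0.35     0.55]
Cofactors of I−A, C_ij = (−1)^(i+j)·(minor ij) (rows/columns in the sector order above):
  C_11 = (0.80)(0.55) − (-0.25)(-0.35) = 0.3525
  C_12 = −[(-0.15)(0.55) − (-0.25)(-0.15)] = 0.1200
  C_13 = (-0.15)(-0.35) − (0.80)(-0.15) = 0.1725
  C_21 = −[(-0.30)(0.55) − (-0.10)(-0.35)] = 0.2000
  C_22 = (1.00)(0.55) − (-0.10)(-0.15) = 0.5350
  C_23 = −[(1.00)(-0.35) − (-0.30)(-0.15)] = 0.3950
  C_31 = (-0.30)(-0.25) − (-0.10)(0.80) = 0.1550
  C_32 = −[(1.00)(-0.25) − (-0.10)(-0.15)] = 0.2650
  C_33 = (1.00)(0.80) − (-0.30)(-0.15) = 0.7550
det(I−A) = Σ_j (I−A)_1j·C_1j = (1.00)(0.3525) + (-0.30)(0.1200) + (-0.10)(0.1725) = 0.29925
adj(I−A) = Cᵀ =
  [ 0.3525   0.2000   0.1550]
  [ 0.1200   0.5350   0.2650]
  [ 0.1725   0.3950   0.7550]
(I − A)⁻¹ = adj(I−A) / det(I−A) ≈
  [   1.1779     0.6683     0.5180]
  [   0.4010     1.7878     0.8855]
  [   0.5764     1.3200     2.5230]
Δx = (I − A)⁻¹ Δd with Δd having +100 in the Energy component and 0 elsewhere.
So Δx_3 = L_33 · (+100), where L_33 = adj(I−A)_33 / det(I−A) = 0.7550 / 0.29925.
Δx_3 = 0.7550 × (+100) / 0.29925 = 75.50 / 0.29925 ≈ 252.30.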